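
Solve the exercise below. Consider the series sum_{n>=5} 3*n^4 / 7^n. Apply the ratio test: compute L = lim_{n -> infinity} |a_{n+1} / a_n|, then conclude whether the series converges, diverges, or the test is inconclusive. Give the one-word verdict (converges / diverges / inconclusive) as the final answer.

Let a_n denote the general term. Form the ratio a_{n+1}/a_n and simplify:
a_{n+1}/a_n = (n + 1)^4/(7*n^4)
Take the limit as n -> infinity: L = 1/7.
Since L = 1/7 < 1, the ratio test implies the series converges.

converges


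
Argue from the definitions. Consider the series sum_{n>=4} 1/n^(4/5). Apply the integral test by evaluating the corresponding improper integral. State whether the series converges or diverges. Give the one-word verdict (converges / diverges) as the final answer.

Let f(x) = x^(-4/5). Then f is positive, continuous, and decreasing on [4, infinity), so the integral test applies.
Compute the improper integral int_{4}^infinity f(x) dx:
  antiderivative F(x) = 5*x^(1/5).
  As x -> infinity, F(x) -> infinity (since p = 4/5 < 1).
  So the integral diverges. By the integral test, the series diverges.

diverges


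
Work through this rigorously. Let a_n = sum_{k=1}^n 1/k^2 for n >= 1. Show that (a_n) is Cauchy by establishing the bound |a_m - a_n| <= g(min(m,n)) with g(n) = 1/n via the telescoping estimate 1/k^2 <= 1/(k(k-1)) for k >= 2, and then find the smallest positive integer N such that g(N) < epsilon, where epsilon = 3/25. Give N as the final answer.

For m > n >= 1: |a_m - a_n| = sum_{k=n+1}^m 1/k^2.
Use 1/k^2 <= 1/(k(k-1)) = 1/(k-1) - 1/k for k >= 2:
sum_{k=n+1}^m 1/k^2 <= sum_{k=n+1}^m (1/(k-1) - 1/k) = 1/n - 1/m <= 1/n.
By symmetry the same bound holds with n,m swapped, so |a_m - a_n| <= 1/min(m,n) = g(min(m,n)). Since g(n) -> 0, (a_n) is Cauchy.
Now solve g(N) < 3/25: 1/N < 3/25 <=> N > 1/(3/25) = 25/3.
The smallest integer strictly greater than 25/3 is N = 9.
Check: g(9) = 1/9 < 3/25; g(8) = 1/8 >= 3/25. So N = 9.

9


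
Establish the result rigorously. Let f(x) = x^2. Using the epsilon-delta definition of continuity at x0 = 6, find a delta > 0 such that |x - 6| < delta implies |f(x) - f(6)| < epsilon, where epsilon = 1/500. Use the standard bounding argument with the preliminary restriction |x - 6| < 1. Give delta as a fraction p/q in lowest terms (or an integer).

Factor: |x^2 - (6)^2| = |x - 6| * |x + 6|.
Impose |x - 6| < 1 first. Then |x + 6| = |(x - 6) + 2*(6)| <= |x - 6| + 2*|6| < 1 + 12 = 13.
So |x^2 - (6)^2| < delta * 13.
We need delta * 13 <= 1/500, i.e. delta <= 1/500/13 = 1/6500.
Since 1/6500 < 1, this is tighter than 1; take delta = 1/6500.
So delta = 1/6500 works.

1/6500


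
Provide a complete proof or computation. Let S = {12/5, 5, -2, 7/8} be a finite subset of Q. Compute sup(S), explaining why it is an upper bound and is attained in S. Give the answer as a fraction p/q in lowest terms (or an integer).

S is finite, so sup(S) = max(S).
Sorted decreasing:
5, 12/5, 7/8, -2
The extremum is 5.
For every x in S, x <= 5. And 5 is in S, so it is attained.
Therefore sup(S) = 5.

5


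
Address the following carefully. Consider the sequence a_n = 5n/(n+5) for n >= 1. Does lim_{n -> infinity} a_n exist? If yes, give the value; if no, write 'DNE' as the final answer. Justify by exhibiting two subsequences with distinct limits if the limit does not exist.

Examine the behaviour of a_n along subsequences.
Even-n subsequence a_{2k} = 5(2k)/(2k+5) -> 5. Odd-n subsequence a_{2k+1} = 5(2k+1)/(2k+6) -> 5. Both tend to 5, which suggests the limit is 5; verify directly.
|a_n - 5| = |5n - 5(n+5)| / (n+5) = 25/(n+5) < 25/n for every n >= 1.
Given epsilon > 0, choose a positive integer N > 25/epsilon. Then for all n >= N, |a_n - 5| < 25/n <= 25/N < epsilon.
So by the definition of the limit, lim a_n exists and equals 5.

5


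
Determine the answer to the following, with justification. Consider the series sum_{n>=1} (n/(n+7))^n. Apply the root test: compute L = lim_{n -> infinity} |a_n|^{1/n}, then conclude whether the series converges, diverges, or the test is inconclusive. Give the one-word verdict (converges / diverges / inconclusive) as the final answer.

Let a_n denote the general term. Form |a_n|^(1/n) and simplify:
|a_n|^(1/n) = n/(n + 7)
Take the limit as n -> infinity: L = 1.
Since L = 1, the root test is inconclusive. (In fact a_n = (n/(n+7))^n -> e^(-7) != 0, so the nth-term test shows divergence; but the root test itself gives no conclusion.)

inconclusive


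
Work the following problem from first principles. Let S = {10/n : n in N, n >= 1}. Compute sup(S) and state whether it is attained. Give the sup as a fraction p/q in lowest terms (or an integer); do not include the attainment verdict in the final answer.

Analysis:
- Values: 10, 5, 10/3, 5/2, ... strictly decreasing.
- The maximum is 10 (n=1); sup = 10 (attained).
- The set is bounded below by 0; 10/n -> 0 so 0 is the greatest lower bound.
- 0 is not in the set, so inf = 0 is not attained.
Conclusion: sup(S) = 10, attained in S.

10


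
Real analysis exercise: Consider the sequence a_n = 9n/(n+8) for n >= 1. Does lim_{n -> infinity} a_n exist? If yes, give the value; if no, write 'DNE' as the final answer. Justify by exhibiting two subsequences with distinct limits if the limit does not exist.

Examine the behaviour of a_n along subsequences.
Even-n subsequence a_{2k} = 9(2k)/(2k+8) -> 9. Odd-n subsequence a_{2k+1} = 9(2k+1)/(2k+9) -> 9. Both tend to 9, which suggests the limit is 9; verify directly.
|a_n - 9| = |9n - 9(n+8)| / (n+8) = 72/(n+8) < 72/n for every n >= 1.
Given epsilon > 0, choose a positive integer N > 72/epsilon. Then for all n >= N, |a_n - 9| < 72/n <= 72/N < epsilon.
So by the definition of the limit, lim a_n exists and equals 9.

9


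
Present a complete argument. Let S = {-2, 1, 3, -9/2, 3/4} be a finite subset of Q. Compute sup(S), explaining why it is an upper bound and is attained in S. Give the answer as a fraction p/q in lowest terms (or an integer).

S is finite, so sup(S) = max(S).
Sorted decreasing:
3, 1, 3/4, -2, -9/2
The extremum is 3.
For every x in S, x <= 3. And 3 is in S, so it is attained.
Therefore sup(S) = 3.

3


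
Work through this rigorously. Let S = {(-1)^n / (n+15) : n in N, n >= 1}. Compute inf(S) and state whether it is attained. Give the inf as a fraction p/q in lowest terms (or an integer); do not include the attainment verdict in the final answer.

Analysis:
- Values: -1/16, 1/17, -1/18, 1/19, -1/20, ...
- Positive terms (even n): 1/(2+15), 1/(4+15), ... decreasing -> max = 1/17 (n=2).
- Negative terms (odd n): -1/(1+15), -1/(3+15), ... increasing -> min = -1/16 (n=1).
- So sup = 1/17 (attained at n=2); inf = -1/16 (attained at n=1).
Conclusion: inf(S) = -1/16, attained in S.

-1/16


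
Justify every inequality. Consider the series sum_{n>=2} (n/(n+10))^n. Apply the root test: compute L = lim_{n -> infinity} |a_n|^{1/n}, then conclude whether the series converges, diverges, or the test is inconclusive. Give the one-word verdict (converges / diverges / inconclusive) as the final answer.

Let a_n denote the general term. Form |a_n|^(1/n) and simplify:
|a_n|^(1/n) = n/(n + 10)
Take the limit as n -> infinity: L = 1.
Since L = 1, the root test is inconclusive. (In fact a_n = (n/(n+10))^n -> e^(-10) != 0, so the nth-term test shows divergence; but the root test itself gives no conclusion.)

inconclusive


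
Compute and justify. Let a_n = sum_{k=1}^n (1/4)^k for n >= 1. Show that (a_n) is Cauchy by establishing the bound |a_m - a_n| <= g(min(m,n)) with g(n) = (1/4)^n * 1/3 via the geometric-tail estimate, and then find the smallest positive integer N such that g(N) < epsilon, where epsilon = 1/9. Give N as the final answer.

For m > n >= 1: |a_m - a_n| = sum_{k=n+1}^m (1/4)^k < sum_{k=n+1}^infinity (1/4)^k = (1/4)^(n+1) / (1 - 1/4) = (1/4)^n * (1/4) * (4/3) = (1/4)^n * 1/3.
So g(n) = (1/4)^n / 3. Since g(n) -> 0, (a_n) is Cauchy.
Now solve g(N) < 1/9: (1/4)^N / 3 < 1/9 <=> 4^N > 1 / (3 * 1/9) = 3.
Check powers of 4: 4^0 = 1 <= 3, 4^1 = 4 > 3.
So the smallest such N is 1. Check: g(1) = 1/(3 * 4) = 1/12 < 1/9.

1


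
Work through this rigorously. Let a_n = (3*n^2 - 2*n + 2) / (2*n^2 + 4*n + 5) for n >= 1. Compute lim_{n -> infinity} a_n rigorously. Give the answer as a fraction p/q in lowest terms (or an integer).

Divide numerator and denominator by n^2, the highest power:
numerator / n^2 = 3 - 2/n + 2/n^2
denominator / n^2 = 2 + 4/n + 5/n^2
As n -> infinity, all terms of the form c/n^k (k >= 1) tend to 0.
So numerator / n^2 -> 3 and denominator / n^2 -> 2.
Therefore lim a_n = 3/2.

3/2


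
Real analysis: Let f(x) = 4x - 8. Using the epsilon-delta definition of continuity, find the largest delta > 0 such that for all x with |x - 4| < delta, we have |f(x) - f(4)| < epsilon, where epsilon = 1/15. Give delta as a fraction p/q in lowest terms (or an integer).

We compute f(4) = 4*(4) - 8 = 8.
|f(x) - f(4)| = |4x - 8 - (8)| = |4(x - 4)| = 4|x - 4|.
We need 4|x - 4| < 1/15, i.e. |x - 4| < 1/15 / 4 = 1/60.
So any delta <= 1/60 works. Conversely, if delta > 1/60, then x = 4 + 1/60 satisfies |x - 4| = 1/60 < delta but |f(x) - f(4)| = 4 * 1/60 = 1/15, which is not < 1/15; so no larger delta works.
Hence the largest such delta is 1/60.

1/60


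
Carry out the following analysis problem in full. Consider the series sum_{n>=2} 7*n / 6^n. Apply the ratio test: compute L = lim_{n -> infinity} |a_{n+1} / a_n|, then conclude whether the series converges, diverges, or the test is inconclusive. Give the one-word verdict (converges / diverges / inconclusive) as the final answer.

Let a_n denote the general term. Form the ratio a_{n+1}/a_n and simplify:
a_{n+1}/a_n = (n + 1)/(6*n)
Take the limit as n -> infinity: L = 1/6.
Since L = 1/6 < 1, the ratio test implies the series converges.

converges


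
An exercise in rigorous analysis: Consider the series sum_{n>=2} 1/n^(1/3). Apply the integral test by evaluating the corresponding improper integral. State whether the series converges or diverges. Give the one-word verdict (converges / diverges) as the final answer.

Let f(x) = x^(-1/3). Then f is positive, continuous, and decreasing on [2, infinity), so the integral test applies.
Compute the improper integral int_{2}^infinity f(x) dx:
  antiderivative F(x) = 3*x^(2/3)/2.
  As x -> infinity, F(x) -> infinity (since p = 1/3 < 1).
  So the integral diverges. By the integral test, the series diverges.

diverges


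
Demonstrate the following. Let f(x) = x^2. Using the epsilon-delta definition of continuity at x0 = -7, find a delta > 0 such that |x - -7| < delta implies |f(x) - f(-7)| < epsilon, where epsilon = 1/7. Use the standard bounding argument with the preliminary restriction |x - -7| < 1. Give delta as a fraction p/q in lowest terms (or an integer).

Factor: |x^2 - (-7)^2| = |x - -7| * |x + -7|.
Impose |x - -7| < 1 first. Then |x + -7| = |(x - -7) + 2*(-7)| <= |x - -7| + 2*|-7| < 1 + 14 = 15.
So |x^2 - (-7)^2| < delta * 15.
We need delta * 15 <= 1/7, i.e. delta <= 1/7/15 = 1/105.
Since 1/105 < 1, this is tighter than 1; take delta = 1/105.
So delta = 1/105 works.

1/105


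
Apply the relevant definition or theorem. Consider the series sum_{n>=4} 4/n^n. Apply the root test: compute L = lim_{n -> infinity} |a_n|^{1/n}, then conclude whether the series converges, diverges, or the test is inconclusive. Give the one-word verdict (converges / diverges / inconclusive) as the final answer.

Let a_n denote the general term. Form |a_n|^(1/n) and simplify:
|a_n|^(1/n) = 2^(2/n)/n
Take the limit as n -> infinity: L = 0.
Since L = 0 < 1, the root test implies convergence.

converges


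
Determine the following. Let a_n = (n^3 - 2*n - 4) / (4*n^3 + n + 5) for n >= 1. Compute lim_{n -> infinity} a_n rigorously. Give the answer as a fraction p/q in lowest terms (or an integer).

Divide numerator and denominator by n^3, the highest power:
numerator / n^3 = 1 - 2/n^2 - 4/n^3
denominator / n^3 = 4 + n^(-2) + 5/n^3
As n -> infinity, all terms of the form c/n^k (k >= 1) tend to 0.
So numerator / n^3 -> 1 and denominator / n^3 -> 4.
Therefore lim a_n = 1/4.

1/4


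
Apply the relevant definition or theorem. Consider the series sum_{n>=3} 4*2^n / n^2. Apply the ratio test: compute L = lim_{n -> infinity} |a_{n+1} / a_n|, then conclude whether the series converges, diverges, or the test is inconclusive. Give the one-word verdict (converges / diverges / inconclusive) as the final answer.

Let a_n denote the general term. Form the ratio a_{n+1}/a_n and simplify:
a_{n+1}/a_n = 2*n^2/(n + 1)^2
Take the limit as n -> infinity: L = 2.
Since L = 2 > 1 (or L = infinity), the ratio test implies the series diverges.

diverges


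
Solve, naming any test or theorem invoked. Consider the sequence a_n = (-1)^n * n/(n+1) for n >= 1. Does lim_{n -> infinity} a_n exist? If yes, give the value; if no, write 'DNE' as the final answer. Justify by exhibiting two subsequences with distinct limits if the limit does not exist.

Examine the behaviour of a_n along subsequences.
a_{2k} = 2k/(2k+1) -> 1. a_{2k+1} = -(2k+1)/(2k+2) -> -1.
Since these two subsequential limits are 1 and -1, distinct, the full sequence cannot converge (a convergent sequence has all subsequences tending to the same limit). So lim a_n does not exist.

DNE


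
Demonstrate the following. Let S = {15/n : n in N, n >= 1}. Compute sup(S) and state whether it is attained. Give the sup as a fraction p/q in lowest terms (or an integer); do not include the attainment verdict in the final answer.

Analysis:
- Values: 15, 15/2, 5, 15/4, ... strictly decreasing.
- The maximum is 15 (n=1); sup = 15 (attained).
- The set is bounded below by 0; 15/n -> 0 so 0 is the greatest lower bound.
- 0 is not in the set, so inf = 0 is not attained.
Conclusion: sup(S) = 15, attained in S.

15


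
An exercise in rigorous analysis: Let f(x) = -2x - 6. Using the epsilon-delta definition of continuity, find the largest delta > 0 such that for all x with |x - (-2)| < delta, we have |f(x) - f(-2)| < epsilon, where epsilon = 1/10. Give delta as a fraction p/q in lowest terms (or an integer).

We compute f(-2) = -2*(-2) - 6 = -2.
|f(x) - f(-2)| = |-2x - 6 - (-2)| = |-2(x - (-2))| = 2|x - (-2)|.
We need 2|x - (-2)| < 1/10, i.e. |x - (-2)| < 1/10 / 2 = 1/20.
So any delta <= 1/20 works. Conversely, if delta > 1/20, then x = -2 + 1/20 satisfies |x - (-2)| = 1/20 < delta but |f(x) - f(-2)| = 2 * 1/20 = 1/10, which is not < 1/10; so no larger delta works.
Hence the largest such delta is 1/20.

1/20


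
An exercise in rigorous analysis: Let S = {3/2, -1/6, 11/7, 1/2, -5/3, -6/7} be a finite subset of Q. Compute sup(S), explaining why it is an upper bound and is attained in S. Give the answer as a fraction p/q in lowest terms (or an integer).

S is finite, so sup(S) = max(S).
Sorted decreasing:
11/7, 3/2, 1/2, -1/6, -6/7, -5/3
The extremum is 11/7.
For every x in S, x <= 11/7. And 11/7 is in S, so it is attained.
Therefore sup(S) = 11/7.

11/7


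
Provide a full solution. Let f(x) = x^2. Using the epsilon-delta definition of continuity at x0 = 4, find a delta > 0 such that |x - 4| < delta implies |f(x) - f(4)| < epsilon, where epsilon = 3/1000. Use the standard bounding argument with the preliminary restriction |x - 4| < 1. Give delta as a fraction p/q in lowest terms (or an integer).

Factor: |x^2 - (4)^2| = |x - 4| * |x + 4|.
Impose |x - 4| < 1 first. Then |x + 4| = |(x - 4) + 2*(4)| <= |x - 4| + 2*|4| < 1 + 8 = 9.
So |x^2 - (4)^2| < delta * 9.
We need delta * 9 <= 3/1000, i.e. delta <= 3/1000/9 = 1/3000.
Since 1/3000 < 1, this is tighter than 1; take delta = 1/3000.
So delta = 1/3000 works.

1/3000


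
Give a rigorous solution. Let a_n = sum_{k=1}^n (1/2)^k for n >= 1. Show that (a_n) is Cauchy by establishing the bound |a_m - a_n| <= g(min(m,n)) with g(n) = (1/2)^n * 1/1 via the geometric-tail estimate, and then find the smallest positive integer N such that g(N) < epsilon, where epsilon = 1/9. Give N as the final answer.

For m > n >= 1: |a_m - a_n| = sum_{k=n+1}^m (1/2)^k < sum_{k=n+1}^infinity (1/2)^k = (1/2)^(n+1) / (1 - 1/2) = (1/2)^n * (1/2) * (2/1) = (1/2)^n * 1/1.
So g(n) = (1/2)^n / 1. Since g(n) -> 0, (a_n) is Cauchy.
Now solve g(N) < 1/9: (1/2)^N / 1 < 1/9 <=> 2^N > 1 / (1 * 1/9) = 9.
Check powers of 2: 2^3 = 8 <= 9, 2^4 = 16 > 9.
So the smallest such N is 4. Check: g(4) = 1/(1 * 16) = 1/16 < 1/9.

4


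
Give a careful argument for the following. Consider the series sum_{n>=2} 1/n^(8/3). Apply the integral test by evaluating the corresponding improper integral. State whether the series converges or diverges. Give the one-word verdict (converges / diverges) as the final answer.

Let f(x) = x^(-8/3). Then f is positive, continuous, and decreasing on [2, infinity), so the integral test applies.
Compute the improper integral int_{2}^infinity f(x) dx:
  antiderivative F(x) = -3/(5*x^(5/3)).
  As x -> infinity, F(x) -> 0 (since p = 8/3 > 1).
  So int = F(infinity) - F(2) = 0 - (-3*2^(1/3)/20) = 3*2^(1/3)/20.
  Finite, so by the integral test, the series converges.

converges


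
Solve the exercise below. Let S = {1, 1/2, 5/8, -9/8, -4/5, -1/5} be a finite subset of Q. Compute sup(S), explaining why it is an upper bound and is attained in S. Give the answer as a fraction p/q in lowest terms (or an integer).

S is finite, so sup(S) = max(S).
Sorted decreasing:
1, 5/8, 1/2, -1/5, -4/5, -9/8
The extremum is 1.
For every x in S, x <= 1. And 1 is in S, so it is attained.
Therefore sup(S) = 1.

1


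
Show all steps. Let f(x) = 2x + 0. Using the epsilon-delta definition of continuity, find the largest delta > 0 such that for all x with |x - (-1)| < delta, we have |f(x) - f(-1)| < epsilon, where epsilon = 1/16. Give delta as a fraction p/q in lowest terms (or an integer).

We compute f(-1) = 2*(-1) + 0 = -2.
|f(x) - f(-1)| = |2x + 0 - (-2)| = |2(x - (-1))| = 2|x - (-1)|.
We need 2|x - (-1)| < 1/16, i.e. |x - (-1)| < 1/16 / 2 = 1/32.
So any delta <= 1/32 works. Conversely, if delta > 1/32, then x = -1 + 1/32 satisfies |x - (-1)| = 1/32 < delta but |f(x) - f(-1)| = 2 * 1/32 = 1/16, which is not < 1/16; so no larger delta works.
Hence the largest such delta is 1/32.

1/32


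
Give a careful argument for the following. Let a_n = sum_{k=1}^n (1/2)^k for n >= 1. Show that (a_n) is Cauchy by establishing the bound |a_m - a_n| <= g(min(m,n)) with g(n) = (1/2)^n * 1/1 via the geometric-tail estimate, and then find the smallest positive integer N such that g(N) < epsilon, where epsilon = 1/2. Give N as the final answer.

For m > n >= 1: |a_m - a_n| = sum_{k=n+1}^m (1/2)^k < sum_{k=n+1}^infinity (1/2)^k = (1/2)^(n+1) / (1 - 1/2) = (1/2)^n * (1/2) * (2/1) = (1/2)^n * 1/1.
So g(n) = (1/2)^n / 1. Since g(n) -> 0, (a_n) is Cauchy.
Now solve g(N) < 1/2: (1/2)^N / 1 < 1/2 <=> 2^N > 1 / (1 * 1/2) = 2.
Check powers of 2: 2^1 = 2 <= 2, 2^2 = 4 > 2.
So the smallest such N is 2. Check: g(2) = 1/(1 * 4) = 1/4 < 1/2.

2


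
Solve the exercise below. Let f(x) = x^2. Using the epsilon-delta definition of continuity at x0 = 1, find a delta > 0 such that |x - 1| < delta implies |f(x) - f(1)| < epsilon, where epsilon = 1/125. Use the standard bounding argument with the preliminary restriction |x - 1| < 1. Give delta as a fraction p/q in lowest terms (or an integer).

Factor: |x^2 - (1)^2| = |x - 1| * |x + 1|.
Impose |x - 1| < 1 first. Then |x + 1| = |(x - 1) + 2*(1)| <= |x - 1| + 2*|1| < 1 + 2 = 3.
So |x^2 - (1)^2| < delta * 3.
We need delta * 3 <= 1/125, i.e. delta <= 1/125/3 = 1/375.
Since 1/375 < 1, this is tighter than 1; take delta = 1/375.
So delta = 1/375 works.

1/375


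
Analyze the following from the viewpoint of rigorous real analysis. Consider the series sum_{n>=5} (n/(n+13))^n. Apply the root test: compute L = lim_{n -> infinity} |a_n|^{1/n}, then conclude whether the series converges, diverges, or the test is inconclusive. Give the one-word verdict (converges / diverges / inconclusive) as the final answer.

Let a_n denote the general term. Form |a_n|^(1/n) and simplify:
|a_n|^(1/n) = n/(n + 13)
Take the limit as n -> infinity: L = 1.
Since L = 1, the root test is inconclusive. (In fact a_n = (n/(n+13))^n -> e^(-13) != 0, so the nth-term test shows divergence; but the root test itself gives no conclusion.)

inconclusive


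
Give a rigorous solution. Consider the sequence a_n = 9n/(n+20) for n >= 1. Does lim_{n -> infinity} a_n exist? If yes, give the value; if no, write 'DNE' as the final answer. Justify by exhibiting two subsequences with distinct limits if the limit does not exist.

Examine the behaviour of a_n along subsequences.
Even-n subsequence a_{2k} = 9(2k)/(2k+20) -> 9. Odd-n subsequence a_{2k+1} = 9(2k+1)/(2k+21) -> 9. Both tend to 9, which suggests the limit is 9; verify directly.
|a_n - 9| = |9n - 9(n+20)| / (n+20) = 180/(n+20) < 180/n for every n >= 1.
Given epsilon > 0, choose a positive integer N > 180/epsilon. Then for all n >= N, |a_n - 9| < 180/n <= 180/N < epsilon.
So by the definition of the limit, lim a_n exists and equals 9.

9


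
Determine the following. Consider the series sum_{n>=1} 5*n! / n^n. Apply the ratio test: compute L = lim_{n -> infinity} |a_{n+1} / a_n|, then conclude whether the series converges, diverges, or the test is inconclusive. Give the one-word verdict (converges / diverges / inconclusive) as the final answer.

Let a_n denote the general term. Form the ratio a_{n+1}/a_n and simplify:
a_{n+1}/a_n = (n/(n + 1))^n
Take the limit as n -> infinity: L = exp(-1).
Since L = exp(-1) < 1, the ratio test implies the series converges.

converges


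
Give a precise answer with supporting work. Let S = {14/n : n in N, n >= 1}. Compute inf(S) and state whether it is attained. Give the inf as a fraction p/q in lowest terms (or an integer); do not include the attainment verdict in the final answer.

Analysis:
- Values: 14, 7, 14/3, 7/2, ... strictly decreasing.
- The maximum is 14 (n=1); sup = 14 (attained).
- The set is bounded below by 0; 14/n -> 0 so 0 is the greatest lower bound.
- 0 is not in the set, so inf = 0 is not attained.
Conclusion: inf(S) = 0, not attained in S.

0


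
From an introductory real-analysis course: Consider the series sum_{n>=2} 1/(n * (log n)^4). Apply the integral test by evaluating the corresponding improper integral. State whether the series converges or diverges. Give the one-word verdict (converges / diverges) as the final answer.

Let f(x) = 1/(x*log(x)^4). Then f is positive, continuous, and decreasing on [2, infinity), so the integral test applies.
Compute the improper integral int_{2}^infinity f(x) dx:
  antiderivative F(x) = -1/(3*log(x)^3).
  F(x) -> 0 as x -> infinity.  int = 0 - F(2) = 1/(3*log(2)^3) < infinity. By the integral test, the series converges.

converges


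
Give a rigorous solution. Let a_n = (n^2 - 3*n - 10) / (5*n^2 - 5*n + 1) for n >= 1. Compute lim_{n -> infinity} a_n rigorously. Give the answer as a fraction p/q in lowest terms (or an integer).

Divide numerator and denominator by n^2, the highest power:
numerator / n^2 = 1 - 3/n - 10/n^2
denominator / n^2 = 5 - 5/n + n^(-2)
As n -> infinity, all terms of the form c/n^k (k >= 1) tend to 0.
So numerator / n^2 -> 1 and denominator / n^2 -> 5.
Therefore lim a_n = 1/5.

1/5


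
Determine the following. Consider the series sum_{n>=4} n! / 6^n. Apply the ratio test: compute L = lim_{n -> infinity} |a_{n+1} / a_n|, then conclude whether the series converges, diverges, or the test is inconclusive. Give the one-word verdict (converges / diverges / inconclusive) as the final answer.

Let a_n denote the general term. Form the ratio a_{n+1}/a_n and simplify:
a_{n+1}/a_n = n/6 + 1/6
Take the limit as n -> infinity: L = infinity.
Since L = infinity > 1 (or L = infinity), the ratio test implies the series diverges.

diverges


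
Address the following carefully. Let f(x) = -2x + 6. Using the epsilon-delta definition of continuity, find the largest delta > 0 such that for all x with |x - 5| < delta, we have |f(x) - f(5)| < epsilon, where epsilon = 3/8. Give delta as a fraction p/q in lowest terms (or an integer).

We compute f(5) = -2*(5) + 6 = -4.
|f(x) - f(5)| = |-2x + 6 - (-4)| = |-2(x - 5)| = 2|x - 5|.
We need 2|x - 5| < 3/8, i.e. |x - 5| < 3/8 / 2 = 3/16.
So any delta <= 3/16 works. Conversely, if delta > 3/16, then x = 5 + 3/16 satisfies |x - 5| = 3/16 < delta but |f(x) - f(5)| = 2 * 3/16 = 3/8, which is not < 3/8; so no larger delta works.
Hence the largest such delta is 3/16.

3/16


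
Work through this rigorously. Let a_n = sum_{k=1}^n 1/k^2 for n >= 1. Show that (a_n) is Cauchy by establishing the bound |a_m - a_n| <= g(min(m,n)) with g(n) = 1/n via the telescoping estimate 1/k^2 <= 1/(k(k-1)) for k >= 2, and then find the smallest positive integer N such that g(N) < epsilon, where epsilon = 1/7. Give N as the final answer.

For m > n >= 1: |a_m - a_n| = sum_{k=n+1}^m 1/k^2.
Use 1/k^2 <= 1/(k(k-1)) = 1/(k-1) - 1/k for k >= 2:
sum_{k=n+1}^m 1/k^2 <= sum_{k=n+1}^m (1/(k-1) - 1/k) = 1/n - 1/m <= 1/n.
By symmetry the same bound holds with n,m swapped, so |a_m - a_n| <= 1/min(m,n) = g(min(m,n)). Since g(n) -> 0, (a_n) is Cauchy.
Now solve g(N) < 1/7: 1/N < 1/7 <=> N > 1/(1/7) = 7.
The smallest integer strictly greater than 7 is N = 8.
Check: g(8) = 1/8 < 1/7; g(7) = 1/7 >= 1/7. So N = 8.

8


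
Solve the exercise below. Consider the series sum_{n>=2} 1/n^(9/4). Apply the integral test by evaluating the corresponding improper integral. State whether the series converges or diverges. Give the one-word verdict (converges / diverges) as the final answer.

Let f(x) = x^(-9/4). Then f is positive, continuous, and decreasing on [2, infinity), so the integral test applies.
Compute the improper integral int_{2}^infinity f(x) dx:
  antiderivative F(x) = -4/(5*x^(5/4)).
  As x -> infinity, F(x) -> 0 (since p = 9/4 > 1).
  So int = F(infinity) - F(2) = 0 - (-2^(3/4)/5) = 2^(3/4)/5.
  Finite, so by the integral test, the series converges.

converges


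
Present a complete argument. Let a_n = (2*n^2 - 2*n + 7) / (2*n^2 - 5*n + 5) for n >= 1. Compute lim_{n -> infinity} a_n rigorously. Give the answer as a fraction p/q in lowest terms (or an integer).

Divide numerator and denominator by n^2, the highest power:
numerator / n^2 = 2 - 2/n + 7/n^2
denominator / n^2 = 2 - 5/n + 5/n^2
As n -> infinity, all terms of the form c/n^k (k >= 1) tend to 0.
So numerator / n^2 -> 2 and denominator / n^2 -> 2.
Therefore lim a_n = 1.

1


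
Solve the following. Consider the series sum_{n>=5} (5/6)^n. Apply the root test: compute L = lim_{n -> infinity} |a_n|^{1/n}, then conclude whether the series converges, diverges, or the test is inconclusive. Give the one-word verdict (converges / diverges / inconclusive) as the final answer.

Let a_n denote the general term. Form |a_n|^(1/n) and simplify:
|a_n|^(1/n) = 5/6
Take the limit as n -> infinity: L = 5/6.
Since L = 5/6 < 1, the root test implies convergence.

converges


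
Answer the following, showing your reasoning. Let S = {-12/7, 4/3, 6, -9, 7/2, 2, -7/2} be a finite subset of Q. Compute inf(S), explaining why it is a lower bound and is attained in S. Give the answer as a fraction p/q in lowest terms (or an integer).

S is finite, so inf(S) = min(S).
Sorted increasing:
-9, -7/2, -12/7, 4/3, 2, 7/2, 6
The extremum is -9.
For every x in S, x >= -9. And -9 is in S, so it is attained.
Therefore inf(S) = -9.

-9


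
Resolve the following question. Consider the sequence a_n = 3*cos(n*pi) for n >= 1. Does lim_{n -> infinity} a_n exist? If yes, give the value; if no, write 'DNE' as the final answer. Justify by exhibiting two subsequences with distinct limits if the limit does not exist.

Examine the behaviour of a_n along subsequences.
cos(n*pi) = (-1)^n, so a_n = 3*(-1)^n. a_{2k} = 3 -> 3. a_{2k+1} = -3 -> -3.
Since these two subsequential limits are 3 and -3, distinct, the full sequence cannot converge (a convergent sequence has all subsequences tending to the same limit). So lim a_n does not exist.

DNE


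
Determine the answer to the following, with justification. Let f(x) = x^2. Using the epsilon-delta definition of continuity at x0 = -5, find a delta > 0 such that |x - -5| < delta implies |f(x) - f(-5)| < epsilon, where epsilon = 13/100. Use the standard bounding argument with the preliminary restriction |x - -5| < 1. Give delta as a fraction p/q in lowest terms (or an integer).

Factor: |x^2 - (-5)^2| = |x - -5| * |x + -5|.
Impose |x - -5| < 1 first. Then |x + -5| = |(x - -5) + 2*(-5)| <= |x - -5| + 2*|-5| < 1 + 10 = 11.
So |x^2 - (-5)^2| < delta * 11.
We need delta * 11 <= 13/100, i.e. delta <= 13/100/11 = 13/1100.
Since 13/1100 < 1, this is tighter than 1; take delta = 13/1100.
So delta = 13/1100 works.

13/1100


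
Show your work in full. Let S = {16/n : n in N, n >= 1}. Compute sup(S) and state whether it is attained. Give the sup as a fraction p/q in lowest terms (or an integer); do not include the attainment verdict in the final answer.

Analysis:
- Values: 16, 8, 16/3, 4, ... strictly decreasing.
- The maximum is 16 (n=1); sup = 16 (attained).
- The set is bounded below by 0; 16/n -> 0 so 0 is the greatest lower bound.
- 0 is not in the set, so inf = 0 is not attained.
Conclusion: sup(S) = 16, attained in S.

16


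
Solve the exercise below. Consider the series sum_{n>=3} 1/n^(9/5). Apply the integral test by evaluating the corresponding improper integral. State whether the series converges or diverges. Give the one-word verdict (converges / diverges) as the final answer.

Let f(x) = x^(-9/5). Then f is positive, continuous, and decreasing on [3, infinity), so the integral test applies.
Compute the improper integral int_{3}^infinity f(x) dx:
  antiderivative F(x) = -5/(4*x^(4/5)).
  As x -> infinity, F(x) -> 0 (since p = 9/5 > 1).
  So int = F(infinity) - F(3) = 0 - (-5*3^(1/5)/12) = 5*3^(1/5)/12.
  Finite, so by the integral test, the series converges.

converges


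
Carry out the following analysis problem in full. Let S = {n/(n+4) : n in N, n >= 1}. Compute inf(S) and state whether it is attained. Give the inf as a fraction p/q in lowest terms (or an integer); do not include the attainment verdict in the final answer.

Analysis:
- Values: 1/5, 1/3, 3/7, 1/2, ... strictly increasing.
- Minimum is 1/5 (n=1); inf = 1/5 (attained).
- n/(n+4) = 1 - 4/(n+4) -> 1 from below as n -> infinity, and never equals 1.
- So sup = 1 (not attained).
Conclusion: inf(S) = 1/5, attained in S.

1/5


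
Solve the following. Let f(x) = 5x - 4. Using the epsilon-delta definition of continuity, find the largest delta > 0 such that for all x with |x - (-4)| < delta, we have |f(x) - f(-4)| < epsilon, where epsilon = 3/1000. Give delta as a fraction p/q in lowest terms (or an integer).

We compute f(-4) = 5*(-4) - 4 = -24.
|f(x) - f(-4)| = |5x - 4 - (-24)| = |5(x - (-4))| = 5|x - (-4)|.
We need 5|x - (-4)| < 3/1000, i.e. |x - (-4)| < 3/1000 / 5 = 3/5000.
So any delta <= 3/5000 works. Conversely, if delta > 3/5000, then x = -4 + 3/5000 satisfies |x - (-4)| = 3/5000 < delta but |f(x) - f(-4)| = 5 * 3/5000 = 3/1000, which is not < 3/1000; so no larger delta works.
Hence the largest such delta is 3/5000.

3/5000


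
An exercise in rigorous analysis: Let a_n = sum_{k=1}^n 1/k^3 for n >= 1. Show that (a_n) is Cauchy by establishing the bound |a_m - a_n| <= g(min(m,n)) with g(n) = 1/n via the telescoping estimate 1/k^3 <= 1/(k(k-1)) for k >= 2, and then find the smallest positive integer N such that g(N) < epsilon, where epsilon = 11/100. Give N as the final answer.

For m > n >= 1: |a_m - a_n| = sum_{k=n+1}^m 1/k^3.
Use 1/k^3 <= 1/(k(k-1)) = 1/(k-1) - 1/k for k >= 2 (which holds since k^3 >= k^2 >= k(k-1) for k >= 2):
sum_{k=n+1}^m 1/k^3 <= sum_{k=n+1}^m (1/(k-1) - 1/k) = 1/n - 1/m <= 1/n.
By symmetry the same bound holds with n,m swapped, so |a_m - a_n| <= 1/min(m,n) = g(min(m,n)). Since g(n) -> 0, (a_n) is Cauchy.
Now solve g(N) < 11/100: 1/N < 11/100 <=> N > 1/(11/100) = 100/11.
The smallest integer strictly greater than 100/11 is N = 10.
Check: g(10) = 1/10 < 11/100; g(9) = 1/9 >= 11/100. So N = 10.

10


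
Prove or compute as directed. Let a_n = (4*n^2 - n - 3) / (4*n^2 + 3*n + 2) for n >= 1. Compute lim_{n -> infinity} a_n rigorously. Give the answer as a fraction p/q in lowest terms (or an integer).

Divide numerator and denominator by n^2, the highest power:
numerator / n^2 = 4 - 1/n - 3/n^2
denominator / n^2 = 4 + 3/n + 2/n^2
As n -> infinity, all terms of the form c/n^k (k >= 1) tend to 0.
So numerator / n^2 -> 4 and denominator / n^2 -> 4.
Therefore lim a_n = 1.

1


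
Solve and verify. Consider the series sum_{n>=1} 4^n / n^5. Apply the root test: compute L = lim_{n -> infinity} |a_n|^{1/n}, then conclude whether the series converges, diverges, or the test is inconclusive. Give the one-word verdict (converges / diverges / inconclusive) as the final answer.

Let a_n denote the general term. Form |a_n|^(1/n) and simplify:
|a_n|^(1/n) = 4/n^(5/n)
Take the limit as n -> infinity: L = 4.
Since L = 4 > 1, the root test implies divergence.

diverges


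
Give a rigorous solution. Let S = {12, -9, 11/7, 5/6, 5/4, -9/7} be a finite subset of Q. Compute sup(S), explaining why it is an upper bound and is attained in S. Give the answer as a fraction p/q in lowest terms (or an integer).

S is finite, so sup(S) = max(S).
Sorted decreasing:
12, 11/7, 5/4, 5/6, -9/7, -9
The extremum is 12.
For every x in S, x <= 12. And 12 is in S, so it is attained.
Therefore sup(S) = 12.

12


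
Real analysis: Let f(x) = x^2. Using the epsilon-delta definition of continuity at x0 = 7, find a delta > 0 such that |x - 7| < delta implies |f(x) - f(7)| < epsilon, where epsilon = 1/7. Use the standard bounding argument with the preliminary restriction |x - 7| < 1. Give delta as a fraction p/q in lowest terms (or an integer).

Factor: |x^2 - (7)^2| = |x - 7| * |x + 7|.
Impose |x - 7| < 1 first. Then |x + 7| = |(x - 7) + 2*(7)| <= |x - 7| + 2*|7| < 1 + 14 = 15.
So |x^2 - (7)^2| < delta * 15.
We need delta * 15 <= 1/7, i.e. delta <= 1/7/15 = 1/105.
Since 1/105 < 1, this is tighter than 1; take delta = 1/105.
So delta = 1/105 works.

1/105


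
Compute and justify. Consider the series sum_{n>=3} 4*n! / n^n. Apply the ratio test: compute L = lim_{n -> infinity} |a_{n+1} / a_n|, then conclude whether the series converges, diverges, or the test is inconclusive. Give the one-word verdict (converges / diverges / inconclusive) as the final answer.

Let a_n denote the general term. Form the ratio a_{n+1}/a_n and simplify:
a_{n+1}/a_n = (n/(n + 1))^n
Take the limit as n -> infinity: L = exp(-1).
Since L = exp(-1) < 1, the ratio test implies the series converges.

converges


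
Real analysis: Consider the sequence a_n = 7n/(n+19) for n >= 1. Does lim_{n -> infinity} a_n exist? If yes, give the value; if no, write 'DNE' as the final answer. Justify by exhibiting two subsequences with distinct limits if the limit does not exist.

Examine the behaviour of a_n along subsequences.
Even-n subsequence a_{2k} = 7(2k)/(2k+19) -> 7. Odd-n subsequence a_{2k+1} = 7(2k+1)/(2k+20) -> 7. Both tend to 7, which suggests the limit is 7; verify directly.
|a_n - 7| = |7n - 7(n+19)| / (n+19) = 133/(n+19) < 133/n for every n >= 1.
Given epsilon > 0, choose a positive integer N > 133/epsilon. Then for all n >= N, |a_n - 7| < 133/n <= 133/N < epsilon.
So by the definition of the limit, lim a_n exists and equals 7.

7


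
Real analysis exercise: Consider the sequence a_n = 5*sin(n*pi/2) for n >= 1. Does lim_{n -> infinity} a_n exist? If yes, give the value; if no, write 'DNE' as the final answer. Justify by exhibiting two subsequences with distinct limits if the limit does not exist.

Examine the behaviour of a_n along subsequences.
a_{4k+1} = 5*sin(pi/2 + 2k*pi) = 5 -> 5. a_{4k+3} = 5*sin(3pi/2 + 2k*pi) = -5 -> -5.
Since these two subsequential limits are 5 and -5, distinct, the full sequence cannot converge (a convergent sequence has all subsequences tending to the same limit). So lim a_n does not exist.

DNE


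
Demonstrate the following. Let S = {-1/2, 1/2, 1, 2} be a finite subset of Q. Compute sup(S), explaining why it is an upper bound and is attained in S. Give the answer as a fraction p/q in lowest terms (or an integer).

S is finite, so sup(S) = max(S).
Sorted decreasing:
2, 1, 1/2, -1/2
The extremum is 2.
For every x in S, x <= 2. And 2 is in S, so it is attained.
Therefore sup(S) = 2.

2


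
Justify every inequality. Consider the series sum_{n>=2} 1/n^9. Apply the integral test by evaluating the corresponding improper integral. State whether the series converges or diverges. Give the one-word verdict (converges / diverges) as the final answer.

Let f(x) = x^(-9). Then f is positive, continuous, and decreasing on [2, infinity), so the integral test applies.
Compute the improper integral int_{2}^infinity f(x) dx:
  antiderivative F(x) = -1/(8*x^8).
  As x -> infinity, F(x) -> 0 (since p = 9 > 1).
  So int = F(infinity) - F(2) = 0 - (-1/2048) = 1/2048.
  Finite, so by the integral test, the series converges.

converges


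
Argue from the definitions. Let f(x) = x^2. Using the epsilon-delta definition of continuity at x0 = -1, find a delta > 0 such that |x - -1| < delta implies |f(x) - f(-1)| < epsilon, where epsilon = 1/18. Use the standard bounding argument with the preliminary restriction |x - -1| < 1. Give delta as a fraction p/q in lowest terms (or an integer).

Factor: |x^2 - (-1)^2| = |x - -1| * |x + -1|.
Impose |x - -1| < 1 first. Then |x + -1| = |(x - -1) + 2*(-1)| <= |x - -1| + 2*|-1| < 1 + 2 = 3.
So |x^2 - (-1)^2| < delta * 3.
We need delta * 3 <= 1/18, i.e. delta <= 1/18/3 = 1/54.
Since 1/54 < 1, this is tighter than 1; take delta = 1/54.
So delta = 1/54 works.

1/54


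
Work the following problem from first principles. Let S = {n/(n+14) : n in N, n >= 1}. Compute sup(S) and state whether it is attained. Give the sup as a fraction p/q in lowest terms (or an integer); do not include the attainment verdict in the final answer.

Analysis:
- Values: 1/15, 1/8, 3/17, 2/9, ... strictly increasing.
- Minimum is 1/15 (n=1); inf = 1/15 (attained).
- n/(n+14) = 1 - 14/(n+14) -> 1 from below as n -> infinity, and never equals 1.
- So sup = 1 (not attained).
Conclusion: sup(S) = 1, not attained in S.

1


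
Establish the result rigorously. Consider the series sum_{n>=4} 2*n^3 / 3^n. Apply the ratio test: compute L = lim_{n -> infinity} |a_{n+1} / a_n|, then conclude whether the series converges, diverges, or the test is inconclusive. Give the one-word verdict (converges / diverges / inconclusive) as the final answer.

Let a_n denote the general term. Form the ratio a_{n+1}/a_n and simplify:
a_{n+1}/a_n = (n + 1)^3/(3*n^3)
Take the limit as n -> infinity: L = 1/3.
Since L = 1/3 < 1, the ratio test implies the series converges.

converges


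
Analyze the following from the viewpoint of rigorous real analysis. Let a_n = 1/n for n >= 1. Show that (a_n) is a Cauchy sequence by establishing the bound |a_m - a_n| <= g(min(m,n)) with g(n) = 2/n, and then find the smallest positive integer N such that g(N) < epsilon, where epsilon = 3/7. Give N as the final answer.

For any m, n >= 1, by the triangle inequality:
|a_m - a_n| = |1/m - 1/n| <= 1/m + 1/n <= 2/min(m,n).
So g(n) = 2/n bounds the Cauchy difference. Since g(n) -> 0, (a_n) is Cauchy.
Now solve g(N) < 3/7: 2/N < 3/7 <=> N > 2 / (3/7) = 14/3.
The smallest integer strictly greater than 14/3 is N = 5.
Check: g(5) = 2/5 = 2/5 < 3/7; g(4) = 1/2 >= 3/7. So N = 5.

5


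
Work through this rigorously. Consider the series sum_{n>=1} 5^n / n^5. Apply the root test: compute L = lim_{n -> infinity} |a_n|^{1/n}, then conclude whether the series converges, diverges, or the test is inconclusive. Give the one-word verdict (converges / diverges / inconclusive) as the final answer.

Let a_n denote the general term. Form |a_n|^(1/n) and simplify:
|a_n|^(1/n) = 5/n^(5/n)
Take the limit as n -> infinity: L = 5.
Since L = 5 > 1, the root test implies divergence.

diverges


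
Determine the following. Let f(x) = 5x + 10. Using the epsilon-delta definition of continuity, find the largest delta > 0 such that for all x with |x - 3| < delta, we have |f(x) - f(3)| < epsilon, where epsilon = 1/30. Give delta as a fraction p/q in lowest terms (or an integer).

We compute f(3) = 5*(3) + 10 = 25.
|f(x) - f(3)| = |5x + 10 - (25)| = |5(x - 3)| = 5|x - 3|.
We need 5|x - 3| < 1/30, i.e. |x - 3| < 1/30 / 5 = 1/150.
So any delta <= 1/150 works. Conversely, if delta > 1/150, then x = 3 + 1/150 satisfies |x - 3| = 1/150 < delta but |f(x) - f(3)| = 5 * 1/150 = 1/30, which is not < 1/30; so no larger delta works.
Hence the largest such delta is 1/150.

1/150
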